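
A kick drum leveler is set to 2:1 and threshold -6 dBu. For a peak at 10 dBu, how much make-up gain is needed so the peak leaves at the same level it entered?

Without make-up, output = threshold + overshoot/2 = -6 + 8 = 2 dBu.
Gap to target: 8 dB.

8 dB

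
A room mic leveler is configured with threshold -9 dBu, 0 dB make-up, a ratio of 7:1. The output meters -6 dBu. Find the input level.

12 dBu

The compressed level sits -6 − (-9) = 3 dB over threshold.
Input overshoot = R × output overshoot = 21 dB → input = -9 + 21 = 12 dBu.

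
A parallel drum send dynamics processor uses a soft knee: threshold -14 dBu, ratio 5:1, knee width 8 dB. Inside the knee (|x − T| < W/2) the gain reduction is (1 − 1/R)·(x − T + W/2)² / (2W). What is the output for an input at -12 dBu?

x − T + W/2 = -12 − (-14) + 4 = 6.
GR = (1 − 1/5) × 6² / 16 = 0.8 × 36 / 16 = 1.8 dB.
Output = -12 − 1.8 = -13.8 dBu.

-13.8 dBu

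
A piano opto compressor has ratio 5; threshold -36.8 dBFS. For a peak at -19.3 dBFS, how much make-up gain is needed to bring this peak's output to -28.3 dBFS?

Overshoot 17.5 dB → 17.5/5 = 3.5 dB after compression, so the compressed level is -36.8 + 3.5 = -33.3 dBFS.
Make-up = target − compressed = -28.3 − (-33.3) = 5 dB.

5 dB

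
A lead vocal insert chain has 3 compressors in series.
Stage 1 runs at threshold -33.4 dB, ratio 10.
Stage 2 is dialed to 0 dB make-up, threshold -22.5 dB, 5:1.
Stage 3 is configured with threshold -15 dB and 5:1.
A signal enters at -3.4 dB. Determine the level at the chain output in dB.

Stage 1: overshoot 30 dB → 30/10 = 3 dB → -30.4 dB.
Stage 2: -30.4 dB is at or below the -22.5 dB threshold — no compression; output -30.4 dB.
Stage 3: -30.4 dB ≤ -15 dB, so stage 3 doesn't engage; output -30.4 dB.

-30.4 dB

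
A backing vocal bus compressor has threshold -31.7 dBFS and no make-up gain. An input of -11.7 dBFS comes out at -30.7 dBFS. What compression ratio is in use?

Input overshoot = -11.7 − (-31.7) = 20 dB; output overshoot = -30.7 − (-31.7) = 1 dB.
Ratio = 20 / 1 = 20.

20:1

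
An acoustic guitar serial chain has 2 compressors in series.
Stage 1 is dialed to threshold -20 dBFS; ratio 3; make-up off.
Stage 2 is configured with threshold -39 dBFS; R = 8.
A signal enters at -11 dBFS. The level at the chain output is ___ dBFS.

Stage 1: 9 dB above -20 dBFS, reduced 3:1 to 3 dB above → -17 dBFS.
Stage 2: overshoot 22 dB → 22/8 = 2.75 dB → -36.25 dBFS.

-36.25 dBFS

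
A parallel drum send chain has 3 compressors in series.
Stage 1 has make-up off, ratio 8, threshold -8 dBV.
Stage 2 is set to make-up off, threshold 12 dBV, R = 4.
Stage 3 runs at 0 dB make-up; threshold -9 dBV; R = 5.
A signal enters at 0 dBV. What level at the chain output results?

-8.6 dBV

Stage 1: 0 dBV is 8 dB over -8 dBV; at 8:1 that becomes 1 dB over, giving -7 dBV.
Stage 2: below threshold (-7 ≤ 12); passes unchanged; output -7 dBV.
Stage 3: overshoot 2 dB → 2/5 = 0.4 dB → -8.6 dBV.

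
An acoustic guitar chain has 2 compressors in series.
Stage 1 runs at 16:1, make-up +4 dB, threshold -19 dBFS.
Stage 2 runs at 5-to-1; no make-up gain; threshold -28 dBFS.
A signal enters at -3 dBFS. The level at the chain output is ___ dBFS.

-25.2 dBFS

Stage 1: overshoot 16 dB → 16/16 = 1 dB → -18 dBFS; +4 dB make-up → -14 dBFS.
Stage 2: 14 dB above -28 dBFS, reduced 5:1 to 2.8 dB above → -25.2 dBFS.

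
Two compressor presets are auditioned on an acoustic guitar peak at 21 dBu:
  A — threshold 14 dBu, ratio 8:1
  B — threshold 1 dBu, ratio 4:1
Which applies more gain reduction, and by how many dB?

B, by 8.875 dB

A: 7 dB over, compressed to 0.875 dB over, so 6.125 dB of GR.
B: 20 dB over, compressed to 5 dB over, so 15 dB of GR.
Difference: 8.875 dB in favour of B.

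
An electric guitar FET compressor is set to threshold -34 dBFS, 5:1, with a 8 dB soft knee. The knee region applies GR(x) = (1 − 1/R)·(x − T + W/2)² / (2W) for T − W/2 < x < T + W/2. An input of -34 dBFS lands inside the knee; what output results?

x − T + W/2 = -34 − (-34) + 4 = 4.
GR = (1 − 1/5) × 4² / 16 = 0.8 × 16 / 16 = 0.8 dB.
Output = -34 − 0.8 = -34.8 dBFS.

-34.8 dBFS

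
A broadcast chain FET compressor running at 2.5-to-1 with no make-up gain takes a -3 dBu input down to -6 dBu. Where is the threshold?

-8 dBu

Gain reduction = -3 − (-6) = 3 dB; output overshoot = GR / (R − 1) = 3 / 1.5 = 2 dB.
Threshold = output − output overshoot = -6 − 2 = -8 dBu.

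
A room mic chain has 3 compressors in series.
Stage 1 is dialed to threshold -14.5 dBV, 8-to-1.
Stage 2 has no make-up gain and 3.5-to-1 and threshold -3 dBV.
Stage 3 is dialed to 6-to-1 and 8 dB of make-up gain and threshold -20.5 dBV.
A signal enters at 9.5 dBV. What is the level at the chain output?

-11 dBV

Stage 1: 9.5 dBV is 24 dB over -14.5 dBV; at 8:1 that becomes 3 dB over, giving -11.5 dBV.
Stage 2: below threshold (-11.5 ≤ -3); passes unchanged; output -11.5 dBV.
Stage 3: 9 dB above -20.5 dBV, reduced 6:1 to 1.5 dB above → -19 dBV; +8 dB make-up → -11 dBV.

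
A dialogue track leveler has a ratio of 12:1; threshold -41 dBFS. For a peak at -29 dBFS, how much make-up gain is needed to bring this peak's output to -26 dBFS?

The peak compresses to -41 + 12/12 = -40 dBFS.
To reach -26 dBFS requires -26 − (-40) = 14 dB of make-up.

14 dB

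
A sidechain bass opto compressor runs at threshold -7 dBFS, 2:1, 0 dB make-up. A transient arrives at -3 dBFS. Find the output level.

-5 dBFS

-3 dBFS sits 4 dB over threshold.
At 2:1 the overshoot is divided by 2, leaving 2 dB above threshold.
So the level is -7 + 2 = -5 dBFS.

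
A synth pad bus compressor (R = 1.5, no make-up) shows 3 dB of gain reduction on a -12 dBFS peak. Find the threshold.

-21 dBFS

Let T be the threshold. Output overshoot = (input overshoot)/R, so -15 − T = (-12 − T)/1.5.
1.5·(-15 − T) = -12 − T → 0.5·T = -22.5 − (-12) = -10.5.
T = -10.5/0.5 = -21 dBFS.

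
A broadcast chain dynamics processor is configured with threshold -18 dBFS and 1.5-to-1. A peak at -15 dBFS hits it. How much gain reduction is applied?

-15 dBFS exceeds the threshold by 3 dB.
At 1.5:1, output sits 3/1.5 = 2 dB above threshold.
Gain reduction = 3 − 2 = 1 dB.

1 dB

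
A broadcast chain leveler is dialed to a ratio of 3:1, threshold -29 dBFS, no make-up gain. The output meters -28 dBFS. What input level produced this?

-26 dBFS

That's 1 dB above the -29 dBFS threshold.
Undo the ratio: input overshoot = 1 × 3 = 3 dB, giving input = -26 dBFS.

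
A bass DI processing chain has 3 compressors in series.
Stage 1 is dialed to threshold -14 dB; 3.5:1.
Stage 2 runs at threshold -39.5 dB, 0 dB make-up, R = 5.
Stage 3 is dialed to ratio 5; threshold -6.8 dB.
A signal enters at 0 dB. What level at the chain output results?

-33.6 dB

Stage 1: 0 dB is 14 dB over -14 dB; at 3.5:1 that becomes 4 dB over, giving -10 dB.
Stage 2: 29.5 dB above -39.5 dB, reduced 5:1 to 5.9 dB above → -33.6 dB.
Stage 3: below threshold (-33.6 ≤ -6.8); passes unchanged; output -33.6 dB.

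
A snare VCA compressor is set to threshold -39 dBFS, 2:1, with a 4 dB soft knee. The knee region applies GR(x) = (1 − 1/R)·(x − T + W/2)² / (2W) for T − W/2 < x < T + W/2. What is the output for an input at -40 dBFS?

-40.0625 dBFS

x − T + W/2 = -40 − (-39) + 2 = 1.
GR = (1 − 1/2) × 1² / 8 = 0.5 × 1 / 8 = 0.0625 dB.
Output = -40 − 0.0625 = -40.0625 dBFS.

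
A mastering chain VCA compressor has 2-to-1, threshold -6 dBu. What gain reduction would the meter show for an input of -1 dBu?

2.5 dB

-1 dBu exceeds the threshold by 5 dB.
A 2:1 ratio leaves 2.5 dB of that excess.
Gain reduction = 5 − 2.5 = 2.5 dB.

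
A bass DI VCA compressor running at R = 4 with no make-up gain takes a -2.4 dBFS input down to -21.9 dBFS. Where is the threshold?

Input is 26 dB above T (since output overshoot × R = input overshoot: (-21.9 − T)·4 = -2.4 − T gives T = -28.4 dBFS).
Check: -28.4 + (-2.4 − (-28.4))/4 = -28.4 + 6.5 = -21.9 dBFS. ✓

-28.4 dBFS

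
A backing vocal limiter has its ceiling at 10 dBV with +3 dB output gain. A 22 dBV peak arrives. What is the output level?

A brickwall limiter is an ∞:1 compressor: any input above the ceiling is clamped to 10 dBV.
Output gain then adds 3 dB: 10 + 3 = 13 dBV.

13 dBV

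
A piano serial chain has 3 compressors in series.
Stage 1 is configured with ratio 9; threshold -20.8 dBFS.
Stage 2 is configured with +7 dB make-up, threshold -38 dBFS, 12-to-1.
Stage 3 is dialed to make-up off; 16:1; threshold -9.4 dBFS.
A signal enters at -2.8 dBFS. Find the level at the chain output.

-29.4 dBFS

Stage 1: 18 dB above -20.8 dBFS, reduced 9:1 to 2 dB above → -18.8 dBFS.
Stage 2: -18.8 dBFS is 19.2 dB over -38 dBFS; at 12:1 that becomes 1.6 dB over, giving -36.4 dBFS; +7 dB make-up → -29.4 dBFS.
Stage 3: -29.4 dBFS ≤ -9.4 dBFS, so stage 3 doesn't engage; output -29.4 dBFS.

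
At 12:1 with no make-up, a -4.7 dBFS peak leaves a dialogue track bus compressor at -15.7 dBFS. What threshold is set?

Gain reduction = -4.7 − (-15.7) = 11 dB; output overshoot = GR / (R − 1) = 11 / 11 = 1 dB.
Threshold = output − output overshoot = -15.7 − 1 = -16.7 dBFS.

-16.7 dBFS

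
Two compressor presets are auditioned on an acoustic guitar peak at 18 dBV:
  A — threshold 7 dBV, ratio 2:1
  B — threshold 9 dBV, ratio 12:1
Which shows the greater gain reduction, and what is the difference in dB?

B, by 2.75 dB

A: GR = 11 − 11/2 = 5.5 dB.
B: GR = 9 − 9/12 = 8.25 dB.
B applies 2.75 dB more gain reduction.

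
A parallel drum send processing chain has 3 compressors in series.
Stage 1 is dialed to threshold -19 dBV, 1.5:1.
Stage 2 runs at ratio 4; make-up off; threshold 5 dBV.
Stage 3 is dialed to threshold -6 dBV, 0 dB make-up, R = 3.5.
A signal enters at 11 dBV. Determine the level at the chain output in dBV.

-4 dBV

Stage 1: 11 dBV is 30 dB over -19 dBV; at 1.5:1 that becomes 20 dB over, giving 1 dBV.
Stage 2: 1 dBV is at or below the 5 dBV threshold — no compression; output 1 dBV.
Stage 3: 7 dB above -6 dBV, reduced 3.5:1 to 2 dB above → -4 dBV.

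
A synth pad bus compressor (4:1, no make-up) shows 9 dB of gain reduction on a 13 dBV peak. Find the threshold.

1 dBV

Input is 12 dB above T (since output overshoot × R = input overshoot: (4 − T)·4 = 13 − T gives T = 1 dBV).
Check: 1 + (13 − 1)/4 = 1 + 3 = 4 dBV. ✓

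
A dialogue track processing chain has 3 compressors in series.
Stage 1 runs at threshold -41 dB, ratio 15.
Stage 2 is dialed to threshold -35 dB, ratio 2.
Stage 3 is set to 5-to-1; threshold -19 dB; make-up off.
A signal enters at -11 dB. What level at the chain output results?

Stage 1: overshoot 30 dB → 30/15 = 2 dB → -39 dB.
Stage 2: -39 dB is at or below the -35 dB threshold — no compression; output -39 dB.
Stage 3: -39 dB is at or below the -19 dB threshold — no compression; output -39 dB.

-39 dB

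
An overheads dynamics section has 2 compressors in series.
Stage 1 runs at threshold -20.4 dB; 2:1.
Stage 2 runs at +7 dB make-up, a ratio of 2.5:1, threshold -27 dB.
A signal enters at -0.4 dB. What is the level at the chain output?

-13.36 dB

Stage 1: overshoot 20 dB → 20/2 = 10 dB → -10.4 dB.
Stage 2: overshoot 16.6 dB → 16.6/2.5 = 6.64 dB → -20.36 dB; +7 dB make-up → -13.36 dB.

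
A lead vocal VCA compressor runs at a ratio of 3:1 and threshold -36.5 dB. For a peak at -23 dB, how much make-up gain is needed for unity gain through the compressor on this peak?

9 dB

Overshoot 13.5 dB → 13.5/3 = 4.5 dB after compression, so the compressed level is -36.5 + 4.5 = -32 dB.
Make-up = target − compressed = -23 − (-32) = 9 dB.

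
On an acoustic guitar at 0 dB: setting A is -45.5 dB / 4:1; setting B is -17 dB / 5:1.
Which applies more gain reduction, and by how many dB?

A: overshoot 45.5 dB → output overshoot 11.375 dB → GR 34.125 dB.
B: overshoot 17 dB → output overshoot 3.4 dB → GR 13.6 dB.
Difference: 20.525 dB in favour of A.

A, by 20.525 dB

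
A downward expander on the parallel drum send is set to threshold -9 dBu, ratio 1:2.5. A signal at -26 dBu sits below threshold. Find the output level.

Undershoot = (-9) − (-26) = 17 dB.
At 1:2.5, that expands to 42.5 dB under threshold.
Output = -9 − 42.5 = -51.5 dBu.

-51.5 dBu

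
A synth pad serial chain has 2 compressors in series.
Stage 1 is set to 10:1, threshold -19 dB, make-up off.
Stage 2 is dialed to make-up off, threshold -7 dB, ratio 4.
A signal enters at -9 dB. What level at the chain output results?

Stage 1: overshoot 10 dB → 10/10 = 1 dB → -18 dB.
Stage 2: below threshold (-18 ≤ -7); passes unchanged; output -18 dB.

-18 dB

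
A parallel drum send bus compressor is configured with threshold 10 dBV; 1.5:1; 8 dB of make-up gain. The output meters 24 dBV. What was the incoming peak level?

Remove make-up: 24 − 8 = 16 dBV.
Post-compression overshoot = 16 − 10 = 6 dB.
Input overshoot = R × output overshoot = 9 dB → input = 10 + 9 = 19 dBV.

19 dBV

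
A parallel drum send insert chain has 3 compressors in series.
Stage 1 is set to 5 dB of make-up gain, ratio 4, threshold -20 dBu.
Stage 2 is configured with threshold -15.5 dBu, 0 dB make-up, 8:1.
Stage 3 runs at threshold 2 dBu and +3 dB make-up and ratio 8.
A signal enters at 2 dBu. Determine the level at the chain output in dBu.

-11.75 dBu

Stage 1: overshoot 22 dB → 22/4 = 5.5 dB → -14.5 dBu; +5 dB make-up → -9.5 dBu.
Stage 2: -9.5 dBu is 6 dB over -15.5 dBu; at 8:1 that becomes 0.75 dB over, giving -14.75 dBu.
Stage 3: below threshold (-14.75 ≤ 2); passes unchanged; make-up brings it to -11.75 dBu.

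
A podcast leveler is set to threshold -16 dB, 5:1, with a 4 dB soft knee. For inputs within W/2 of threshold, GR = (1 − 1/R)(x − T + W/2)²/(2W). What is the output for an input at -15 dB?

x − T + W/2 = -15 − (-16) + 2 = 3.
GR = (1 − 1/5) × 3² / 8 = 0.8 × 9 / 8 = 0.9 dB.
Output = -15 − 0.9 = -15.9 dB.

-15.9 dB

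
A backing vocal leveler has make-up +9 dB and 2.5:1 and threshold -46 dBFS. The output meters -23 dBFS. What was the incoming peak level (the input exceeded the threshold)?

Stripping the +9 dB make-up gives -32 dBFS at the gain stage.
Post-compression overshoot = -32 − (-46) = 14 dB.
Before 2.5:1 compression the overshoot was 14 × 2.5 = 35 dB, so input = -46 + 35 = -11 dBFS.

-11 dBFS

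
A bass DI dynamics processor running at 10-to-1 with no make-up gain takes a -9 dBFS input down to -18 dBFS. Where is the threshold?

Let T be the threshold. Output overshoot = (input overshoot)/R, so -18 − T = (-9 − T)/10.
10·(-18 − T) = -9 − T → 9·T = -180 − (-9) = -171.
T = -171/9 = -19 dBFS.

-19 dBFS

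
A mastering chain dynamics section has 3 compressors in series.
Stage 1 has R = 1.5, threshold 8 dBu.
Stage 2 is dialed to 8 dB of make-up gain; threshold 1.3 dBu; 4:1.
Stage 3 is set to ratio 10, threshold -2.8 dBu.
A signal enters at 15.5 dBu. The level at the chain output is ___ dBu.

Stage 1: 15.5 dBu is 7.5 dB over 8 dBu; at 1.5:1 that becomes 5 dB over, giving 13 dBu.
Stage 2: 11.7 dB above 1.3 dBu, reduced 4:1 to 2.925 dB above → 4.225 dBu; +8 dB make-up → 12.225 dBu.
Stage 3: 12.225 dBu is 15.025 dB over -2.8 dBu; at 10:1 that becomes 1.5025 dB over, giving -1.2975 dBu.

-1.2975 dBu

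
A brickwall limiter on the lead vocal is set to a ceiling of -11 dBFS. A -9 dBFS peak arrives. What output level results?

-11 dBFS

At ∞:1, everything above -11 dBFS is held at the ceiling.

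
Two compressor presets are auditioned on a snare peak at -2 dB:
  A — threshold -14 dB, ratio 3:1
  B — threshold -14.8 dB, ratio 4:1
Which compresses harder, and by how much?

B, by 1.6 dB

A: 12 dB over, compressed to 4 dB over, so 8 dB of GR.
B: 12.8 dB over, compressed to 3.2 dB over, so 9.6 dB of GR.
Difference: 1.6 dB in favour of B.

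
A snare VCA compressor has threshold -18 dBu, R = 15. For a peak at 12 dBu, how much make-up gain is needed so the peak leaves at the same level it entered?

28 dB

Without make-up, output = threshold + overshoot/15 = -18 + 2 = -16 dBu.
Gap to target: 28 dB.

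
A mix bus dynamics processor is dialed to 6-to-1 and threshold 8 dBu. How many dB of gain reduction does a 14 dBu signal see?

5 dB

14 dBu exceeds the threshold by 6 dB.
A 6:1 ratio leaves 1 dB of that excess.
So the signal is attenuated by 6 − 1 = 5 dB.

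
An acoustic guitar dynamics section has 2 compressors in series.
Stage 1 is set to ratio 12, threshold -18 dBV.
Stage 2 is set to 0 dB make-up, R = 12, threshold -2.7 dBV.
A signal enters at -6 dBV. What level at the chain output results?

Stage 1: -6 dBV is 12 dB over -18 dBV; at 12:1 that becomes 1 dB over, giving -17 dBV.
Stage 2: -17 dBV ≤ -2.7 dBV, so stage 2 doesn't engage; output -17 dBV.

-17 dBV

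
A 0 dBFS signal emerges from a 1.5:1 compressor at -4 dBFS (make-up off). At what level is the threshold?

Let T be the threshold. Output overshoot = (input overshoot)/R, so -4 − T = (0 − T)/1.5.
1.5·(-4 − T) = 0 − T → 0.5·T = -6 − 0 = -6.
T = -6/0.5 = -12 dBFS.

-12 dBFS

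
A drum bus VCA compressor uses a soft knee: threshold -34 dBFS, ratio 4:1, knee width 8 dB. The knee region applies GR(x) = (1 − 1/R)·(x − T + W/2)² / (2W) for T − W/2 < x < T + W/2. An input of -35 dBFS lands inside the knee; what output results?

x − T + W/2 = -35 − (-34) + 4 = 3.
GR = (1 − 1/4) × 3² / 16 = 0.75 × 9 / 16 = 0.421875 dB.
Output = -35 − 0.421875 = -35.421875 dBFS.

-35.421875 dBFS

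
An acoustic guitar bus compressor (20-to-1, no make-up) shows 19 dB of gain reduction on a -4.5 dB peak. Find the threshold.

-24.5 dB

Gain reduction = -4.5 − (-23.5) = 19 dB; output overshoot = GR / (R − 1) = 19 / 19 = 1 dB.
Threshold = output − output overshoot = -23.5 − 1 = -24.5 dB.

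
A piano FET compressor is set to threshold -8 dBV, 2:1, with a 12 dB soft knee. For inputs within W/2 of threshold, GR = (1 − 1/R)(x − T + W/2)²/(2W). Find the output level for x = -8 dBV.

-8.75 dBV

x − T + W/2 = -8 − (-8) + 6 = 6.
GR = (1 − 1/2) × 6² / 24 = 0.5 × 36 / 24 = 0.75 dB.
Output = -8 − 0.75 = -8.75 dBV.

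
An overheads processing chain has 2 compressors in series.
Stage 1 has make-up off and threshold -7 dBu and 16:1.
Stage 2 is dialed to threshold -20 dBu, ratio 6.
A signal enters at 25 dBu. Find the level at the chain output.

-17.5 dBu

Stage 1: 25 dBu is 32 dB over -7 dBu; at 16:1 that becomes 2 dB over, giving -5 dBu.
Stage 2: overshoot 15 dB → 15/6 = 2.5 dB → -17.5 dBu.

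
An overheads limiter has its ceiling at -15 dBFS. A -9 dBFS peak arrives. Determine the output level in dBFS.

The limiter clamps the peak to its -15 dBFS ceiling.

-15 dBFS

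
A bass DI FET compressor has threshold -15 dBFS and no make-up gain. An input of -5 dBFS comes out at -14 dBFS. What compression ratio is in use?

10:1

Input overshoot = -5 − (-15) = 10 dB; output overshoot = -14 − (-15) = 1 dB.
Ratio = 10 / 1 = 10.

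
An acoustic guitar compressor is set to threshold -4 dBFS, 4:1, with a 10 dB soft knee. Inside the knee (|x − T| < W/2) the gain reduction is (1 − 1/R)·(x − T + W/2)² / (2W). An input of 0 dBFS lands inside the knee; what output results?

-3.0375 dBFS

x − T + W/2 = 0 − (-4) + 5 = 9.
GR = (1 − 1/4) × 9² / 20 = 0.75 × 81 / 20 = 3.0375 dB.
Output = 0 − 3.0375 = -3.0375 dBFS.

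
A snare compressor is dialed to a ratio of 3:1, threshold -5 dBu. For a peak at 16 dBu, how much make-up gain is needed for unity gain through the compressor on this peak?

14 dB

The peak compresses to -5 + 21/3 = 2 dBu.
To reach 16 dBu requires 16 − 2 = 14 dB of make-up.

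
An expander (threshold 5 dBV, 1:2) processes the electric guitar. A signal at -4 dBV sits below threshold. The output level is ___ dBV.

-13 dBV

The input is 9 dB below the 5 dBV threshold.
A 1:2 expander multiplies undershoot by 2: 9 × 2 = 18 dB below threshold.
Output = 5 − 18 = -13 dBV.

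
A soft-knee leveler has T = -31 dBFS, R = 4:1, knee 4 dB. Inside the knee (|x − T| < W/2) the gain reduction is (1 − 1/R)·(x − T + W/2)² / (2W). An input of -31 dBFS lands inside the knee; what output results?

-31.375 dBFS

x − T + W/2 = -31 − (-31) + 2 = 2.
GR = (1 − 1/4) × 2² / 8 = 0.75 × 4 / 8 = 0.375 dB.
Output = -31 − 0.375 = -31.375 dBFS.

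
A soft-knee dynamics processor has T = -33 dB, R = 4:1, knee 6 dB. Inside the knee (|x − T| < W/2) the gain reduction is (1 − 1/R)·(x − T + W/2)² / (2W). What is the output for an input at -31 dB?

-32.5625 dB

x − T + W/2 = -31 − (-33) + 3 = 5.
GR = (1 − 1/4) × 5² / 12 = 0.75 × 25 / 12 = 1.5625 dB.
Output = -31 − 1.5625 = -32.5625 dB.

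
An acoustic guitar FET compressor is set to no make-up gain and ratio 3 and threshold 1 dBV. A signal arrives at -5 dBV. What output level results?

-5 dBV is 6 dB below the 1 dBV threshold, so no gain reduction is applied.
Output = input = -5 dBV.

-5 dBV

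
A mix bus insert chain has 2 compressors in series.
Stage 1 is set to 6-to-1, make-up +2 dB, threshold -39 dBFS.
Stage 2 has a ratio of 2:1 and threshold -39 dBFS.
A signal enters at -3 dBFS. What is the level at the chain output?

Stage 1: overshoot 36 dB → 36/6 = 6 dB → -33 dBFS; +2 dB make-up → -31 dBFS.
Stage 2: overshoot 8 dB → 8/2 = 4 dB → -35 dBFS.

-35 dBFS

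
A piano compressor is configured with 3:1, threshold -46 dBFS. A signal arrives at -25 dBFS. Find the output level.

-25 dBFS sits 21 dB over threshold.
At 3:1 the overshoot is divided by 3, leaving 7 dB above threshold.
That puts the output at -39 dBFS.

-39 dBFS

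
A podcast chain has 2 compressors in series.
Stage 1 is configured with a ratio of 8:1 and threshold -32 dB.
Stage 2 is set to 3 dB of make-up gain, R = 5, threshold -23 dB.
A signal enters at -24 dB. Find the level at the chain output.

-28 dB

Stage 1: overshoot 8 dB → 8/8 = 1 dB → -31 dB.
Stage 2: -31 dB ≤ -23 dB, so stage 2 doesn't engage; make-up brings it to -28 dB.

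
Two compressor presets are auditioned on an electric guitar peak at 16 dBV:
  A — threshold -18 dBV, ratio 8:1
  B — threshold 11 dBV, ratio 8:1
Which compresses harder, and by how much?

A, by 25.375 dB

A: 34 dB over, compressed to 4.25 dB over, so 29.75 dB of GR.
B: 5 dB over, compressed to 0.625 dB over, so 4.375 dB of GR.
A applies 25.375 dB more gain reduction.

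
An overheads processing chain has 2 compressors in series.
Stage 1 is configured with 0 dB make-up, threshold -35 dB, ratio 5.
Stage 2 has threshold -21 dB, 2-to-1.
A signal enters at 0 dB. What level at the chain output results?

Stage 1: 0 dB is 35 dB over -35 dB; at 5:1 that becomes 7 dB over, giving -28 dB.
Stage 2: -28 dB is at or below the -21 dB threshold — no compression; output -28 dB.

-28 dB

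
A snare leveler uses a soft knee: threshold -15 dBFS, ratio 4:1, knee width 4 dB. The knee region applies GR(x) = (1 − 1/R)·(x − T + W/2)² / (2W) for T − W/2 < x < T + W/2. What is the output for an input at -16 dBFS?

x − T + W/2 = -16 − (-15) + 2 = 1.
GR = (1 − 1/4) × 1² / 8 = 0.75 × 1 / 8 = 0.09375 dB.
Output = -16 − 0.09375 = -16.09375 dBFS.

-16.09375 dBFS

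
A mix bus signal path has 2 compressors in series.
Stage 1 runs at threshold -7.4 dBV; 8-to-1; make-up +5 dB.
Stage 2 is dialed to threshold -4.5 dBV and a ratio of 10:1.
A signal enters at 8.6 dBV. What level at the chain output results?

-4.09 dBV

Stage 1: overshoot 16 dB → 16/8 = 2 dB → -5.4 dBV; +5 dB make-up → -0.4 dBV.
Stage 2: overshoot 4.1 dB → 4.1/10 = 0.41 dB → -4.09 dBV.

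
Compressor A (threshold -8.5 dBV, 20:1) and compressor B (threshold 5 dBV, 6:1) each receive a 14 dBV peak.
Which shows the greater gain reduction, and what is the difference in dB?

A: overshoot 22.5 dB → output overshoot 1.125 dB → GR 21.375 dB.
B: overshoot 9 dB → output overshoot 1.5 dB → GR 7.5 dB.
A applies 13.875 dB more gain reduction.

A, by 13.875 dB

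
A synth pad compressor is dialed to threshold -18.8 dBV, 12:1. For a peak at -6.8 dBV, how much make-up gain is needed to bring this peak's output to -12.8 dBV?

5 dB

The peak compresses to -18.8 + 12/12 = -17.8 dBV.
To reach -12.8 dBV requires -12.8 − (-17.8) = 5 dB of make-up.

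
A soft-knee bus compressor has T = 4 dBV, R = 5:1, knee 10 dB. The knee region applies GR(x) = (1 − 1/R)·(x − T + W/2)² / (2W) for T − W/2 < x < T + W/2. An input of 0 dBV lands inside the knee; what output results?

-0.04 dBV

x − T + W/2 = 0 − 4 + 5 = 1.
GR = (1 − 1/5) × 1² / 20 = 0.8 × 1 / 20 = 0.04 dB.
Output = 0 − 0.04 = -0.04 dBV.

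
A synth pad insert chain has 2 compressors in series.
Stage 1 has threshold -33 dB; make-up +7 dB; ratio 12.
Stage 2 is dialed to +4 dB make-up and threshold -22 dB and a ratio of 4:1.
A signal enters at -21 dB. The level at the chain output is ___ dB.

Stage 1: -21 dB is 12 dB over -33 dB; at 12:1 that becomes 1 dB over, giving -32 dB; +7 dB make-up → -25 dB.
Stage 2: -25 dB ≤ -22 dB, so stage 2 doesn't engage; make-up brings it to -21 dB.

-21 dB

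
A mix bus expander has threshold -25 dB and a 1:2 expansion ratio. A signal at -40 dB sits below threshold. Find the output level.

Below threshold, a 1:2 expander applies gain = (2−1)×(T − x) of attenuation.
(2−1) × 15 = 15 dB, so output = -40 − 15 = -55 dB.

-55 dB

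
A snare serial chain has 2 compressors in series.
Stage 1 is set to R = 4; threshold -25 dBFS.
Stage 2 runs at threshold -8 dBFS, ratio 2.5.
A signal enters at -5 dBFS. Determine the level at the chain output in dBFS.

Stage 1: -5 dBFS is 20 dB over -25 dBFS; at 4:1 that becomes 5 dB over, giving -20 dBFS.
Stage 2: -20 dBFS is at or below the -8 dBFS threshold — no compression; output -20 dBFS.

-20 dBFS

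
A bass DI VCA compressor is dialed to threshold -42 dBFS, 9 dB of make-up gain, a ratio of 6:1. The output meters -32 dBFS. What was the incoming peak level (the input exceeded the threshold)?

Before make-up, the level was -32 − 9 = -41 dBFS.
That's 1 dB above the -42 dBFS threshold.
Before 6:1 compression the overshoot was 1 × 6 = 6 dB, so input = -42 + 6 = -36 dBFS.

-36 dBFS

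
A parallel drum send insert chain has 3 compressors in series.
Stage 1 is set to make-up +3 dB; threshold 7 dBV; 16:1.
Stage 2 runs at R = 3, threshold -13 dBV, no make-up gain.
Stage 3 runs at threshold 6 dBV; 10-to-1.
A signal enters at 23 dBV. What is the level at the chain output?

-5 dBV

Stage 1: 23 dBV is 16 dB over 7 dBV; at 16:1 that becomes 1 dB over, giving 8 dBV; +3 dB make-up → 11 dBV.
Stage 2: 24 dB above -13 dBV, reduced 3:1 to 8 dB above → -5 dBV.
Stage 3: below threshold (-5 ≤ 6); passes unchanged; output -5 dBV.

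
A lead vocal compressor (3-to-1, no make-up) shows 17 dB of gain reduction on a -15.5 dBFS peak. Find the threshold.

-41 dBFS

Input is 25.5 dB above T (since output overshoot × R = input overshoot: (-32.5 − T)·3 = -15.5 − T gives T = -41 dBFS).
Check: -41 + (-15.5 − (-41))/3 = -41 + 8.5 = -32.5 dBFS. ✓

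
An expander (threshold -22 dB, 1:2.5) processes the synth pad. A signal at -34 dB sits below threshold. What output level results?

The input is 12 dB below the -22 dB threshold.
A 1:2.5 expander multiplies undershoot by 2.5: 12 × 2.5 = 30 dB below threshold.
Output = -22 − 30 = -52 dB.

-52 dB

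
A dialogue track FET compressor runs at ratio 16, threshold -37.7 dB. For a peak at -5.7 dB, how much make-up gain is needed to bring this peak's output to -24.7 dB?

11 dB

Without make-up, output = threshold + overshoot/16 = -37.7 + 2 = -35.7 dB.
Gap to target: 11 dB.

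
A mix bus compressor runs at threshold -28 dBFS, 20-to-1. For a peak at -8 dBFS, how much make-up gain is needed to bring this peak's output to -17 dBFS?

Overshoot 20 dB → 20/20 = 1 dB after compression, so the compressed level is -28 + 1 = -27 dBFS.
Make-up = target − compressed = -17 − (-27) = 10 dB.

10 dB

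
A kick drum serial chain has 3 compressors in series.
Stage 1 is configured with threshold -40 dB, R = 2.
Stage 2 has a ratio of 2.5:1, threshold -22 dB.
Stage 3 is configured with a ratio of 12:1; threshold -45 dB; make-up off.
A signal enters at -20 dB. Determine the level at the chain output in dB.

Stage 1: overshoot 20 dB → 20/2 = 10 dB → -30 dB.
Stage 2: -30 dB ≤ -22 dB, so stage 2 doesn't engage; output -30 dB.
Stage 3: overshoot 15 dB → 15/12 = 1.25 dB → -43.75 dB.

-43.75 dB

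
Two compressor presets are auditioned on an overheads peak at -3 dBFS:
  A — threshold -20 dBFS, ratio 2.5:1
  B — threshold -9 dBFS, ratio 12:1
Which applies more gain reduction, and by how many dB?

A, by 4.7 dB

A: overshoot 17 dB → output overshoot 6.8 dB → GR 10.2 dB.
B: overshoot 6 dB → output overshoot 0.5 dB → GR 5.5 dB.
Difference: 4.7 dB in favour of A.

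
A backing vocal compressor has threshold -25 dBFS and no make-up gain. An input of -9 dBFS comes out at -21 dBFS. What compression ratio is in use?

Input overshoot = -9 − (-25) = 16 dB; output overshoot = -21 − (-25) = 4 dB.
Ratio = 16 / 4 = 4.

4:1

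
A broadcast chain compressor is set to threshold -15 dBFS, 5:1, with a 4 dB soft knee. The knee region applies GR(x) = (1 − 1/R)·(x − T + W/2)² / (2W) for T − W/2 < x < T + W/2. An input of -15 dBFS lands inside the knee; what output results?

x − T + W/2 = -15 − (-15) + 2 = 2.
GR = (1 − 1/5) × 2² / 8 = 0.8 × 4 / 8 = 0.4 dB.
Output = -15 − 0.4 = -15.4 dBFS.

-15.4 dBFS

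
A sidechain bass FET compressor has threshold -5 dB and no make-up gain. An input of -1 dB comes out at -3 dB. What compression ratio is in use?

Input overshoot = -1 − (-5) = 4 dB; output overshoot = -3 − (-5) = 2 dB.
Ratio = 4 / 2 = 2.

2:1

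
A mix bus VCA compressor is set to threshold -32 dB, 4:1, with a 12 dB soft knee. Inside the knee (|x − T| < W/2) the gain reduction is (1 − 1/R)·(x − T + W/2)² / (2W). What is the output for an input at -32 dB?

x − T + W/2 = -32 − (-32) + 6 = 6.
GR = (1 − 1/4) × 6² / 24 = 0.75 × 36 / 24 = 1.125 dB.
Output = -32 − 1.125 = -33.125 dB.

-33.125 dB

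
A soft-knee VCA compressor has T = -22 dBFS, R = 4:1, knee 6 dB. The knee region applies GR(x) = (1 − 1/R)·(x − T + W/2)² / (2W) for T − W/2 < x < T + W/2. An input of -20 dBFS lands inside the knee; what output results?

-21.5625 dBFS

x − T + W/2 = -20 − (-22) + 3 = 5.
GR = (1 − 1/4) × 5² / 12 = 0.75 × 25 / 12 = 1.5625 dB.
Output = -20 − 1.5625 = -21.5625 dBFS.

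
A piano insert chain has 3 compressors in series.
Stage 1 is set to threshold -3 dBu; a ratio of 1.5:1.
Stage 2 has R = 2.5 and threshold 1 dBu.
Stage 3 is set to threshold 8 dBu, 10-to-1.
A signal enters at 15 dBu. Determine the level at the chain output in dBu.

4.2 dBu

Stage 1: 15 dBu is 18 dB over -3 dBu; at 1.5:1 that becomes 12 dB over, giving 9 dBu.
Stage 2: 8 dB above 1 dBu, reduced 2.5:1 to 3.2 dB above → 4.2 dBu.
Stage 3: 4.2 dBu is at or below the 8 dBu threshold — no compression; output 4.2 dBu.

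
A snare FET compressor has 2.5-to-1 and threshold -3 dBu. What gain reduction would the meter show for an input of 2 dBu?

2 dBu exceeds the threshold by 5 dB.
After 2.5:1 compression the overshoot becomes 5/2.5 = 2 dB.
So the signal is attenuated by 5 − 2 = 3 dB.

3 dB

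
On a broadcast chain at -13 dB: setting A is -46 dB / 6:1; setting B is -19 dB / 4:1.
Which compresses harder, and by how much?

A, by 23 dB

A: overshoot 33 dB → output overshoot 5.5 dB → GR 27.5 dB.
B: overshoot 6 dB → output overshoot 1.5 dB → GR 4.5 dB.
A reduces 23 dB more.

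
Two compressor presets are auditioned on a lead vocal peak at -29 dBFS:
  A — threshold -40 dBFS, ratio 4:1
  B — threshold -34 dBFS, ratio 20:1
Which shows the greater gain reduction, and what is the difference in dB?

A: overshoot 11 dB → output overshoot 2.75 dB → GR 8.25 dB.
B: overshoot 5 dB → output overshoot 0.25 dB → GR 4.75 dB.
Difference: 3.5 dB in favour of A.

A, by 3.5 dB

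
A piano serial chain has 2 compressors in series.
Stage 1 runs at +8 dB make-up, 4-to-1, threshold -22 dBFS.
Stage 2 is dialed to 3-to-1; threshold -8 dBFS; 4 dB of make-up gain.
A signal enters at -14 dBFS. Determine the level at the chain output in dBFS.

Stage 1: -14 dBFS is 8 dB over -22 dBFS; at 4:1 that becomes 2 dB over, giving -20 dBFS; +8 dB make-up → -12 dBFS.
Stage 2: -12 dBFS is at or below the -8 dBFS threshold — no compression; make-up brings it to -8 dBFS.

-8 dBFS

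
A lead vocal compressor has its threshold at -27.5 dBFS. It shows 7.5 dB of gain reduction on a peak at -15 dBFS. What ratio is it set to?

Input overshoot = -15 − (-27.5) = 12.5 dB.
Output overshoot = 12.5 − 7.5 = 5 dB.
Ratio = input overshoot / output overshoot = 12.5 / 5 = 2.5.

2.5:1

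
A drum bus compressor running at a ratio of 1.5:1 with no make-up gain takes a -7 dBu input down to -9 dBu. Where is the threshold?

Gain reduction = -7 − (-9) = 2 dB; output overshoot = GR / (R − 1) = 2 / 0.5 = 4 dB.
Threshold = output − output overshoot = -9 − 4 = -13 dBu.

-13 dBu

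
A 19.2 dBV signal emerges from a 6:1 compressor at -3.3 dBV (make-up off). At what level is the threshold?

Input is 27 dB above T (since output overshoot × R = input overshoot: (-3.3 − T)·6 = 19.2 − T gives T = -7.8 dBV).
Check: -7.8 + (19.2 − (-7.8))/6 = -7.8 + 4.5 = -3.3 dBV. ✓

-7.8 dBV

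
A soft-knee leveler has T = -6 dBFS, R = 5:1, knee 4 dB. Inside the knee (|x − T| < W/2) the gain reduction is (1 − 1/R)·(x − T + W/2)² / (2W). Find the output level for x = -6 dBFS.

x − T + W/2 = -6 − (-6) + 2 = 2.
GR = (1 − 1/5) × 2² / 8 = 0.8 × 4 / 8 = 0.4 dB.
Output = -6 − 0.4 = -6.4 dBFS.

-6.4 dBFS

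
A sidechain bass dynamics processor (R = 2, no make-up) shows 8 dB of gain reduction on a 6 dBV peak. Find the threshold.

Input is 16 dB above T (since output overshoot × R = input overshoot: (-2 − T)·2 = 6 − T gives T = -10 dBV).
Check: -10 + (6 − (-10))/2 = -10 + 8 = -2 dBV. ✓

-10 dBV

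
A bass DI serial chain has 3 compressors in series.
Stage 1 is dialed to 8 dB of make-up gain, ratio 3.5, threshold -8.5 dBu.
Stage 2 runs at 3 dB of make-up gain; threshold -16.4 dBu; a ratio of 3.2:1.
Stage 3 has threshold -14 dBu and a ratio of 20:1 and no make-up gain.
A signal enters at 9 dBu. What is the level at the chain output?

Stage 1: 9 dBu is 17.5 dB over -8.5 dBu; at 3.5:1 that becomes 5 dB over, giving -3.5 dBu; +8 dB make-up → 4.5 dBu.
Stage 2: 20.9 dB above -16.4 dBu, reduced 3.2:1 to 6.53125 dB above → -9.86875 dBu; +3 dB make-up → -6.86875 dBu.
Stage 3: overshoot 7.13125 dB → 7.13125/20 = 0.356563 dB → -13.643437 dBu.

-13.643437 dBu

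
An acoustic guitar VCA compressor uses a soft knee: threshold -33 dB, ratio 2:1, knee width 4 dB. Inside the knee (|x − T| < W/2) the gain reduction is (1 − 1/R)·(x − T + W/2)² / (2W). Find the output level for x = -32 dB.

x − T + W/2 = -32 − (-33) + 2 = 3.
GR = (1 − 1/2) × 3² / 8 = 0.5 × 9 / 8 = 0.5625 dB.
Output = -32 − 0.5625 = -32.5625 dB.

-32.5625 dB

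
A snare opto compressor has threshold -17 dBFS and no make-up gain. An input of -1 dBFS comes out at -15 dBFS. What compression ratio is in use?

Input overshoot = -1 − (-17) = 16 dB; output overshoot = -15 − (-17) = 2 dB.
Ratio = 16 / 2 = 8.

8:1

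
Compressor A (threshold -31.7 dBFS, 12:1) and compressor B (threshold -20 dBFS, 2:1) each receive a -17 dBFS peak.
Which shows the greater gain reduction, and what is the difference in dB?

A: 14.7 dB over, compressed to 1.225 dB over, so 13.475 dB of GR.
B: 3 dB over, compressed to 1.5 dB over, so 1.5 dB of GR.
Difference: 11.975 dB in favour of A.

A, by 11.975 dB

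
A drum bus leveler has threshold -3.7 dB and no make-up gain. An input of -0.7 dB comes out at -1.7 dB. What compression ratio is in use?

Input overshoot = -0.7 − (-3.7) = 3 dB; output overshoot = -1.7 − (-3.7) = 2 dB.
Ratio = 3 / 2 = 1.5.

1.5:1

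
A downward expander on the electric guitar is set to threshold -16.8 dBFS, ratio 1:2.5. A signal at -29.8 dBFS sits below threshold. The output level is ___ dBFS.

Undershoot = (-16.8) − (-29.8) = 13 dB.
At 1:2.5, that expands to 32.5 dB under threshold.
Output = -16.8 − 32.5 = -49.3 dBFS.

-49.3 dBFS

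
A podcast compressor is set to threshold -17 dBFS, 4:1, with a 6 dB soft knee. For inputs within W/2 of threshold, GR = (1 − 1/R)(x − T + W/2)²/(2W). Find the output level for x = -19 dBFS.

-19.0625 dBFS

x − T + W/2 = -19 − (-17) + 3 = 1.
GR = (1 − 1/4) × 1² / 12 = 0.75 × 1 / 12 = 0.0625 dB.
Output = -19 − 0.0625 = -19.0625 dBFS.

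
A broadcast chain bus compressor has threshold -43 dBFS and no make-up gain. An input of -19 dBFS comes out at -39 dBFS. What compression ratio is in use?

Input overshoot = -19 − (-43) = 24 dB; output overshoot = -39 − (-43) = 4 dB.
Ratio = 24 / 4 = 6.

6:1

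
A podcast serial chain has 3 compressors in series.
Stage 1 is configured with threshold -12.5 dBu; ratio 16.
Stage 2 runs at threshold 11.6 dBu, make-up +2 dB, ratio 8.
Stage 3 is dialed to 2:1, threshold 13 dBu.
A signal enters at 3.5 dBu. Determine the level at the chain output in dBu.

Stage 1: 16 dB above -12.5 dBu, reduced 16:1 to 1 dB above → -11.5 dBu.
Stage 2: below threshold (-11.5 ≤ 11.6); passes unchanged; make-up brings it to -9.5 dBu.
Stage 3: -9.5 dBu ≤ 13 dBu, so stage 3 doesn't engage; output -9.5 dBu.

-9.5 dBu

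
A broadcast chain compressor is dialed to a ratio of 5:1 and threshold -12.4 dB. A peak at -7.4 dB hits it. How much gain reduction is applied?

4 dB

Overshoot = -7.4 − (-12.4) = 5 dB.
At 5:1, output sits 5/5 = 1 dB above threshold.
So the signal is attenuated by 5 − 1 = 4 dB.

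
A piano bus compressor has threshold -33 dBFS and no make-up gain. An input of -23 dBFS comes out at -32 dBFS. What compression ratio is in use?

Input overshoot = -23 − (-33) = 10 dB; output overshoot = -32 − (-33) = 1 dB.
Ratio = 10 / 1 = 10.

10:1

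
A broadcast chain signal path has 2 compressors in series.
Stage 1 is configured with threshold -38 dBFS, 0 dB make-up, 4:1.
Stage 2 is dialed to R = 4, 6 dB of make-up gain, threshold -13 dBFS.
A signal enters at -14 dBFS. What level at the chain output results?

-26 dBFS

Stage 1: 24 dB above -38 dBFS, reduced 4:1 to 6 dB above → -32 dBFS.
Stage 2: below threshold (-32 ≤ -13); passes unchanged; make-up brings it to -26 dBFS.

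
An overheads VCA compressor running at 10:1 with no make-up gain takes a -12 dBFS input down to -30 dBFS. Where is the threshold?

Let T be the threshold. Output overshoot = (input overshoot)/R, so -30 − T = (-12 − T)/10.
10·(-30 − T) = -12 − T → 9·T = -300 − (-12) = -288.
T = -288/9 = -32 dBFS.

-32 dBFS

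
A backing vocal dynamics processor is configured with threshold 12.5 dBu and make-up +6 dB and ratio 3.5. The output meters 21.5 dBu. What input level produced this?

23 dBu

Remove make-up: 21.5 − 6 = 15.5 dBu.
Post-compression overshoot = 15.5 − 12.5 = 3 dB.
Input overshoot = R × output overshoot = 10.5 dB → input = 12.5 + 10.5 = 23 dBu.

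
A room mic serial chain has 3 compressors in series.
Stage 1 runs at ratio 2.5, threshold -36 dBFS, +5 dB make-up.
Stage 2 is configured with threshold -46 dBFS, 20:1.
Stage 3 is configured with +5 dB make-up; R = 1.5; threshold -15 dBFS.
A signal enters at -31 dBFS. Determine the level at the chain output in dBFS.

Stage 1: -31 dBFS is 5 dB over -36 dBFS; at 2.5:1 that becomes 2 dB over, giving -34 dBFS; +5 dB make-up → -29 dBFS.
Stage 2: 17 dB above -46 dBFS, reduced 20:1 to 0.85 dB above → -45.15 dBFS.
Stage 3: below threshold (-45.15 ≤ -15); passes unchanged; make-up brings it to -40.15 dBFS.

-40.15 dBFS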